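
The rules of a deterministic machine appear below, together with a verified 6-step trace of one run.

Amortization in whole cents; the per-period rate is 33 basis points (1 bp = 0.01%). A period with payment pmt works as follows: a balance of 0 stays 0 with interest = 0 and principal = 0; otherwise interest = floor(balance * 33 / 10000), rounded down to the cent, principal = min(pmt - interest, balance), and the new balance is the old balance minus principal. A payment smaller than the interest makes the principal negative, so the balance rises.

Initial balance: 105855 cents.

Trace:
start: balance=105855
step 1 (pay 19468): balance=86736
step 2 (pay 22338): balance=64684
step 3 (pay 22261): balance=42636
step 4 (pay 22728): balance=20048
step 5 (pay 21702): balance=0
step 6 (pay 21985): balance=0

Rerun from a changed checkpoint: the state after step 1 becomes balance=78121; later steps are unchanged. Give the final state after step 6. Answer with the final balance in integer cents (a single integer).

0

state after step 1 := balance=78121
step 2 (pay 22338): balance=56040
step 3 (pay 22261): balance=33963
step 4 (pay 22728): balance=11347
step 5 (pay 21702): balance=0
step 6 (pay 21985): balance=0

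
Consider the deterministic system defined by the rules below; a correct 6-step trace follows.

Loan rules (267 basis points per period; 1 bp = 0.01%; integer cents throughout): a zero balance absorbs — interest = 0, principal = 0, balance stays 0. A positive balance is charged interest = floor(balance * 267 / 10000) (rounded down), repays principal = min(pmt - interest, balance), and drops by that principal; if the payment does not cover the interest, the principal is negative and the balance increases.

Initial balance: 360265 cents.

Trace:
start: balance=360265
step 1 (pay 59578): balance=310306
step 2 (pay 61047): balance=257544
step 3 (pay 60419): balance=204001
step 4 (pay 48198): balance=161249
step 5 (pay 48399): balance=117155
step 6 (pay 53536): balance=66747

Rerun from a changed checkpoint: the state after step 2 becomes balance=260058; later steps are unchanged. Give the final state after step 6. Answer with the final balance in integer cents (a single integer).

state after step 2 := balance=260058
step 3 (pay 60419): balance=206582
step 4 (pay 48198): balance=163899
step 5 (pay 48399): balance=119876
step 6 (pay 53536): balance=69540

69540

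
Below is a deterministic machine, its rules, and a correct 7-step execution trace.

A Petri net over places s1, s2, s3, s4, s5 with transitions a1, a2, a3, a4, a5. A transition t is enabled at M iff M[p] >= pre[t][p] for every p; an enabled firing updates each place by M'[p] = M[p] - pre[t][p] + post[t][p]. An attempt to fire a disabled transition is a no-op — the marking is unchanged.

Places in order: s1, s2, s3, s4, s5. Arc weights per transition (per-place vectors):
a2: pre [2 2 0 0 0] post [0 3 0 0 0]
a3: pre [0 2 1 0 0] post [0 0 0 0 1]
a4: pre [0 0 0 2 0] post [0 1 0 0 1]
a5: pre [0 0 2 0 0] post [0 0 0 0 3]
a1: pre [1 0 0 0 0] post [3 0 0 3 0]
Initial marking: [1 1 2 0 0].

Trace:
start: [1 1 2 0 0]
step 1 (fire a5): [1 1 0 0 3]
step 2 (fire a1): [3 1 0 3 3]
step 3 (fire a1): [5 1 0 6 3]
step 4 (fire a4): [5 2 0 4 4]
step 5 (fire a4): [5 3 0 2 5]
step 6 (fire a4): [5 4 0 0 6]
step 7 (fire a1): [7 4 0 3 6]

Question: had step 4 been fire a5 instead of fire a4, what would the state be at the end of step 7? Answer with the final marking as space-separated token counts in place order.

7 3 0 5 5

(re-executing from step 4 with the substitution; state before step 4: [5 1 0 6 3])
step 4 (fire a5): [5 1 0 6 3]
step 5 (fire a4): [5 2 0 4 4]
step 6 (fire a4): [5 3 0 2 5]
step 7 (fire a1): [7 3 0 5 5]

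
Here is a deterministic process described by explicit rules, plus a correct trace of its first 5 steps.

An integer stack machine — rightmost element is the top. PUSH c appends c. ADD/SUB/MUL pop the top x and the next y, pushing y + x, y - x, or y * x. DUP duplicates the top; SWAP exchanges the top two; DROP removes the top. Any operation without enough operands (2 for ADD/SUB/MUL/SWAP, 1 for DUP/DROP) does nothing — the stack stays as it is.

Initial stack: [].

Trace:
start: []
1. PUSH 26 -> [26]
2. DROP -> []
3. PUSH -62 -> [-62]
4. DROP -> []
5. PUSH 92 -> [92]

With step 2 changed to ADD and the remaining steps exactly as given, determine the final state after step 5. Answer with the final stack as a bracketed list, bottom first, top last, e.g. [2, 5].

[26, 92]

(re-executing from step 2 with the substitution; state before step 2: [26])
2. ADD -> [26]
3. PUSH -62 -> [26, -62]
4. DROP -> [26]
5. PUSH 92 -> [26, 92]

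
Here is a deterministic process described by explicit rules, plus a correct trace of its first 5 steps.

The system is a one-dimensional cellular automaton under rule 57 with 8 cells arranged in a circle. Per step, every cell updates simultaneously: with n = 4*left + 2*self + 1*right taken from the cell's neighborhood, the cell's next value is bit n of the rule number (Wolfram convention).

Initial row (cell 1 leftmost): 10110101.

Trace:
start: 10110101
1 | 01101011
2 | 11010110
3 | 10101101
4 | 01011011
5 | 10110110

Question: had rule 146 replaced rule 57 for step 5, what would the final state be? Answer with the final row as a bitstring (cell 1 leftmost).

00000000

(re-executing step 5 under rule 146; state before step 5: 01011011)
5 | 00000000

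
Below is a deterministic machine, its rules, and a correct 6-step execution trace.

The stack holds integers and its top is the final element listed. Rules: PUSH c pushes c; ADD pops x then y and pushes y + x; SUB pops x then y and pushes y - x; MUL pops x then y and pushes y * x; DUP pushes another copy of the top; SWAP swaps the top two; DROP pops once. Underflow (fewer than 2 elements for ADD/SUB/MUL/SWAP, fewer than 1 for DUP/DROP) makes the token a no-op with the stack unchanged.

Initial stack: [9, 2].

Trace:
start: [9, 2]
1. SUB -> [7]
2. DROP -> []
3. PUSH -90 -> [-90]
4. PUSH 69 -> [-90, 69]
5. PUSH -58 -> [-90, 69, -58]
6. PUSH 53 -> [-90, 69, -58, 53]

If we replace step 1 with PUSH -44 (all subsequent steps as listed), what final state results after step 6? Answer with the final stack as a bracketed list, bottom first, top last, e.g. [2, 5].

[9, 2, -90, 69, -58, 53]

(re-executing from step 1 with the substitution; state before step 1: [9, 2])
1. PUSH -44 -> [9, 2, -44]
2. DROP -> [9, 2]
3. PUSH -90 -> [9, 2, -90]
4. PUSH 69 -> [9, 2, -90, 69]
5. PUSH -58 -> [9, 2, -90, 69, -58]
6. PUSH 53 -> [9, 2, -90, 69, -58, 53]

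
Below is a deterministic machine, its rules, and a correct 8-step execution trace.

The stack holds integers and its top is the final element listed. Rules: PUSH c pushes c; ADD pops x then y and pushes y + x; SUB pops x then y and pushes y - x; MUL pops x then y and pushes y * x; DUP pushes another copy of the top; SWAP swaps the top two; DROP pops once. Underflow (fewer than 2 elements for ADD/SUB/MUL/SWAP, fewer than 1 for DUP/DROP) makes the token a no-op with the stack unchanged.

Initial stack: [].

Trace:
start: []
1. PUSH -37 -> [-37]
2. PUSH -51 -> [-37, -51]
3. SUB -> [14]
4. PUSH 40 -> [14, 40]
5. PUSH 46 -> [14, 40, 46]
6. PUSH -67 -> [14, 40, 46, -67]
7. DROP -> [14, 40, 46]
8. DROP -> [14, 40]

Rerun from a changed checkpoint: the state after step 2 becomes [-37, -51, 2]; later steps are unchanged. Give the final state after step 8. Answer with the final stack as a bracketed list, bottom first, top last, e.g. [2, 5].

[-37, -53, 40]

state after step 2 := [-37, -51, 2]
3. SUB -> [-37, -53]
4. PUSH 40 -> [-37, -53, 40]
5. PUSH 46 -> [-37, -53, 40, 46]
6. PUSH -67 -> [-37, -53, 40, 46, -67]
7. DROP -> [-37, -53, 40, 46]
8. DROP -> [-37, -53, 40]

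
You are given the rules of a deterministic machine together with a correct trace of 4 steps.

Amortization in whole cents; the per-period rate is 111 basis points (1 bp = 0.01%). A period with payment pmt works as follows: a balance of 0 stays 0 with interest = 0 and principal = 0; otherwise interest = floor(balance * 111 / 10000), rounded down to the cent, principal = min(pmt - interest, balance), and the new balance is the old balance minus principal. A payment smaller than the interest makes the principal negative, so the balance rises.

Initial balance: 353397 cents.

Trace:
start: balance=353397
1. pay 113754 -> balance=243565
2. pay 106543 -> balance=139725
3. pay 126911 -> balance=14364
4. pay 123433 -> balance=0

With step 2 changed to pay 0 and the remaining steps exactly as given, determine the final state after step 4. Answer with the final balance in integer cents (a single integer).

12

(re-executing from step 2 with the substitution; state before step 2: balance=243565)
2. pay 0 -> balance=246268
3. pay 126911 -> balance=122090
4. pay 123433 -> balance=12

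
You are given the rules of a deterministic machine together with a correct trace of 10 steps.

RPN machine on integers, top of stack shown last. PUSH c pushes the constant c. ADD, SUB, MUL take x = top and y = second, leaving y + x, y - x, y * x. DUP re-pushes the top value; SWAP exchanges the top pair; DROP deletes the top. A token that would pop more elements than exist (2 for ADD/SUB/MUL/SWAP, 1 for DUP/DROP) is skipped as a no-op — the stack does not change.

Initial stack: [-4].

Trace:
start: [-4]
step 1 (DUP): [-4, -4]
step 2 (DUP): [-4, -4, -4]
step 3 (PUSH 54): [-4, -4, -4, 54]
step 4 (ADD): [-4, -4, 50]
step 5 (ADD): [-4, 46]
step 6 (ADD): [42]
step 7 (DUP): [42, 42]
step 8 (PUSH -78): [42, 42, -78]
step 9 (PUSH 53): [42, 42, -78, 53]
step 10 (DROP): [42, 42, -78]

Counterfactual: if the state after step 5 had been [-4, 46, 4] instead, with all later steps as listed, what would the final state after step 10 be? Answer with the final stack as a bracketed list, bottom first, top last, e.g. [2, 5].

state after step 5 := [-4, 46, 4]
step 6 (ADD): [-4, 50]
step 7 (DUP): [-4, 50, 50]
step 8 (PUSH -78): [-4, 50, 50, -78]
step 9 (PUSH 53): [-4, 50, 50, -78, 53]
step 10 (DROP): [-4, 50, 50, -78]

[-4, 50, 50, -78]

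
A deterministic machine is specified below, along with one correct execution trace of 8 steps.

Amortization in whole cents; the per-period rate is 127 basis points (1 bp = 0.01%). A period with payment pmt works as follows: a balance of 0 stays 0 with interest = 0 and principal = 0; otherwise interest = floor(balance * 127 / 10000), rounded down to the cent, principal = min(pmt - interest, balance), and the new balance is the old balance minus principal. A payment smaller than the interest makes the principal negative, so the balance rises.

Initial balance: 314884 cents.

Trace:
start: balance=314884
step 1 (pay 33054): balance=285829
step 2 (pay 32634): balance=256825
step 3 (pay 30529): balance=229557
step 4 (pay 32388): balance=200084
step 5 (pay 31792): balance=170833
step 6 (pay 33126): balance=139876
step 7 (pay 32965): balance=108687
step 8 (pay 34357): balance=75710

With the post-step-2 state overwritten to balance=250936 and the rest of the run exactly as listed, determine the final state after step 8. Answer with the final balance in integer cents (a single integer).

69356

state after step 2 := balance=250936
step 3 (pay 30529): balance=223593
step 4 (pay 32388): balance=194044
step 5 (pay 31792): balance=164716
step 6 (pay 33126): balance=133681
step 7 (pay 32965): balance=102413
step 8 (pay 34357): balance=69356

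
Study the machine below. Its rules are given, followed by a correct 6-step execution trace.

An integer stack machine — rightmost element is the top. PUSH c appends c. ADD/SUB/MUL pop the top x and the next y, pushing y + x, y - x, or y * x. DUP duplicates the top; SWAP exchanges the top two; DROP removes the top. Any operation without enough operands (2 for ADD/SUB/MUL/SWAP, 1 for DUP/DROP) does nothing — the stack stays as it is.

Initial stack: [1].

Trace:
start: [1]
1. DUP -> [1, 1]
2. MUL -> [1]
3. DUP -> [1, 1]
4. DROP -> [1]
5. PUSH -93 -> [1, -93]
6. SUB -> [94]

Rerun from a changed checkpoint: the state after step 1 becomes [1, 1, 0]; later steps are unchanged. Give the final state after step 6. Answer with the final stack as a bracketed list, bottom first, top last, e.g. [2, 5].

[1, 93]

state after step 1 := [1, 1, 0]
2. MUL -> [1, 0]
3. DUP -> [1, 0, 0]
4. DROP -> [1, 0]
5. PUSH -93 -> [1, 0, -93]
6. SUB -> [1, 93]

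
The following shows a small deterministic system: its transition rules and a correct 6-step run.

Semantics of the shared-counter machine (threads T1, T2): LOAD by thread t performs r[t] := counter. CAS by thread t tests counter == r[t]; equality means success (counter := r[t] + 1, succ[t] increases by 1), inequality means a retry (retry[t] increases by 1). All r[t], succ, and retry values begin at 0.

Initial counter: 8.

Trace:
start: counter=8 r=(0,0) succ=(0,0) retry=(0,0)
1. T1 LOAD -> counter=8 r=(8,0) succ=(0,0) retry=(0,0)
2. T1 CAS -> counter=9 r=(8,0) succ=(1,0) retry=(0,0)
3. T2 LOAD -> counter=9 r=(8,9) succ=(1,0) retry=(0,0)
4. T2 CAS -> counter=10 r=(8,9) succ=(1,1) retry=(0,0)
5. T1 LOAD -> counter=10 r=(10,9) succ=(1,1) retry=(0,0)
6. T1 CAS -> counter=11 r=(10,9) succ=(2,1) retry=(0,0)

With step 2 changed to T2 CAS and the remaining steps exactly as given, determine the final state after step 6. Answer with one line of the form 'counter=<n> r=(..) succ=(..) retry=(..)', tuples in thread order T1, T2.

counter=10 r=(9,8) succ=(1,1) retry=(0,1)

(re-executing from step 2 with the substitution; state before step 2: counter=8 r=(8,0) succ=(0,0) retry=(0,0))
2. T2 CAS -> counter=8 r=(8,0) succ=(0,0) retry=(0,1)
3. T2 LOAD -> counter=8 r=(8,8) succ=(0,0) retry=(0,1)
4. T2 CAS -> counter=9 r=(8,8) succ=(0,1) retry=(0,1)
5. T1 LOAD -> counter=9 r=(9,8) succ=(0,1) retry=(0,1)
6. T1 CAS -> counter=10 r=(9,8) succ=(1,1) retry=(0,1)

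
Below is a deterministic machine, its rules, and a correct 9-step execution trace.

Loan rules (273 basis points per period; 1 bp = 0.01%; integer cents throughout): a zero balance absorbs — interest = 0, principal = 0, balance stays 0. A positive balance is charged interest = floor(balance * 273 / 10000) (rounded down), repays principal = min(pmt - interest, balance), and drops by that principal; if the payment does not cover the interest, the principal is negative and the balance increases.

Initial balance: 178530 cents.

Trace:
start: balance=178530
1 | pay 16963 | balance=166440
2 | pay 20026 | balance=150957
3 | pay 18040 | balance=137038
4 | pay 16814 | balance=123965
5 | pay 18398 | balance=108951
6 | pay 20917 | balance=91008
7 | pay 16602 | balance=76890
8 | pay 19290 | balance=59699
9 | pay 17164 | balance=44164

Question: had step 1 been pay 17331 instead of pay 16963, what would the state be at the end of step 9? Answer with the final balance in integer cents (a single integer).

43706

(re-executing from step 1 with the substitution; state before step 1: balance=178530)
1 | pay 17331 | balance=166072
2 | pay 20026 | balance=150579
3 | pay 18040 | balance=136649
4 | pay 16814 | balance=123565
5 | pay 18398 | balance=108540
6 | pay 20917 | balance=90586
7 | pay 16602 | balance=76456
8 | pay 19290 | balance=59253
9 | pay 17164 | balance=43706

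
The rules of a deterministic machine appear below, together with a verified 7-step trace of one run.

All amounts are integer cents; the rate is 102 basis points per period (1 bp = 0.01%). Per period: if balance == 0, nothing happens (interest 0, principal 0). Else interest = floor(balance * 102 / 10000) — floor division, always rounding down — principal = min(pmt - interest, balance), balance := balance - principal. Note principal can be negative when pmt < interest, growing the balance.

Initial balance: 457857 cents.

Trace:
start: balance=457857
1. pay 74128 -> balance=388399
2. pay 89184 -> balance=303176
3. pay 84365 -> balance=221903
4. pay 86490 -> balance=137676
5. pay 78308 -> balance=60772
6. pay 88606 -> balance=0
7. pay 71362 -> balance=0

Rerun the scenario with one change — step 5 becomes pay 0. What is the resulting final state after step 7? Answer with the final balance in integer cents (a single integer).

0

(re-executing from step 5 with the substitution; state before step 5: balance=137676)
5. pay 0 -> balance=139080
6. pay 88606 -> balance=51892
7. pay 71362 -> balance=0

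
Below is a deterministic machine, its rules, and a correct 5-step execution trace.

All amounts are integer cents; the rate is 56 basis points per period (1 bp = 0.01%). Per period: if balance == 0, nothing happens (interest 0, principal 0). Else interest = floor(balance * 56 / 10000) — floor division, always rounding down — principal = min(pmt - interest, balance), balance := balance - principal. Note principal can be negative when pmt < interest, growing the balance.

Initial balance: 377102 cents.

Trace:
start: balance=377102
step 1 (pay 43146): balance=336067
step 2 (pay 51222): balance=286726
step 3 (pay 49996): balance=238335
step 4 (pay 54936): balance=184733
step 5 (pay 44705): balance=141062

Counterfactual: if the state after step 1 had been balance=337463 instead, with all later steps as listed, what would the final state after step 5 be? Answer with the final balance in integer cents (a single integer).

state after step 1 := balance=337463
step 2 (pay 51222): balance=288130
step 3 (pay 49996): balance=239747
step 4 (pay 54936): balance=186153
step 5 (pay 44705): balance=142490

142490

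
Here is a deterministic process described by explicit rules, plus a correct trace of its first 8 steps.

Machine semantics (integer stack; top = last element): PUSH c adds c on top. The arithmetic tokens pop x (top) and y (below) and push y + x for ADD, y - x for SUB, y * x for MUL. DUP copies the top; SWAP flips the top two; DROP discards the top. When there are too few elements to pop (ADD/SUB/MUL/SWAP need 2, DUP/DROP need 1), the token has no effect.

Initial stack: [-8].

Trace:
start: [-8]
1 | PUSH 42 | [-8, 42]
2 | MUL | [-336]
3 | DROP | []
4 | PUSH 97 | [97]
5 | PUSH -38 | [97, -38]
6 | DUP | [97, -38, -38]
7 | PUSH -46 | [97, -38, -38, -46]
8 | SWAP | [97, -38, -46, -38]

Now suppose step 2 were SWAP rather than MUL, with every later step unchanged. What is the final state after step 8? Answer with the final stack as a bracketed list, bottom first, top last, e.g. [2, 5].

(re-executing from step 2 with the substitution; state before step 2: [-8, 42])
2 | SWAP | [42, -8]
3 | DROP | [42]
4 | PUSH 97 | [42, 97]
5 | PUSH -38 | [42, 97, -38]
6 | DUP | [42, 97, -38, -38]
7 | PUSH -46 | [42, 97, -38, -38, -46]
8 | SWAP | [42, 97, -38, -46, -38]

[42, 97, -38, -46, -38]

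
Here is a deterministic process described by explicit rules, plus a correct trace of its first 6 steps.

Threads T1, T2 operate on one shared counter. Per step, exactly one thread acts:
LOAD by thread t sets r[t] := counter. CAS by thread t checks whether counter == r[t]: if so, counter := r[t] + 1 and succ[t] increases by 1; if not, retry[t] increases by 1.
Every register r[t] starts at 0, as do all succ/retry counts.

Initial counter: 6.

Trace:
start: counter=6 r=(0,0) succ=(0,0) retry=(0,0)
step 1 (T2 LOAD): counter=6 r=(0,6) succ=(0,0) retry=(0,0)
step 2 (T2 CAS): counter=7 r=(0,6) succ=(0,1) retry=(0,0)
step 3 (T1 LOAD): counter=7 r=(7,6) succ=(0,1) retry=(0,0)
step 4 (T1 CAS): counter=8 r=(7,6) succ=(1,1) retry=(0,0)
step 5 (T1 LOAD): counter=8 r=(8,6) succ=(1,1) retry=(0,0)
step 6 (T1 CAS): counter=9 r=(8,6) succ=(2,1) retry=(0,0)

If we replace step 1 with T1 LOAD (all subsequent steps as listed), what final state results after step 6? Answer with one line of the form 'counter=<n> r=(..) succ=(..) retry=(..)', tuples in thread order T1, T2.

(re-executing from step 1 with the substitution; state before step 1: counter=6 r=(0,0) succ=(0,0) retry=(0,0))
step 1 (T1 LOAD): counter=6 r=(6,0) succ=(0,0) retry=(0,0)
step 2 (T2 CAS): counter=6 r=(6,0) succ=(0,0) retry=(0,1)
step 3 (T1 LOAD): counter=6 r=(6,0) succ=(0,0) retry=(0,1)
step 4 (T1 CAS): counter=7 r=(6,0) succ=(1,0) retry=(0,1)
step 5 (T1 LOAD): counter=7 r=(7,0) succ=(1,0) retry=(0,1)
step 6 (T1 CAS): counter=8 r=(7,0) succ=(2,0) retry=(0,1)

counter=8 r=(7,0) succ=(2,0) retry=(0,1)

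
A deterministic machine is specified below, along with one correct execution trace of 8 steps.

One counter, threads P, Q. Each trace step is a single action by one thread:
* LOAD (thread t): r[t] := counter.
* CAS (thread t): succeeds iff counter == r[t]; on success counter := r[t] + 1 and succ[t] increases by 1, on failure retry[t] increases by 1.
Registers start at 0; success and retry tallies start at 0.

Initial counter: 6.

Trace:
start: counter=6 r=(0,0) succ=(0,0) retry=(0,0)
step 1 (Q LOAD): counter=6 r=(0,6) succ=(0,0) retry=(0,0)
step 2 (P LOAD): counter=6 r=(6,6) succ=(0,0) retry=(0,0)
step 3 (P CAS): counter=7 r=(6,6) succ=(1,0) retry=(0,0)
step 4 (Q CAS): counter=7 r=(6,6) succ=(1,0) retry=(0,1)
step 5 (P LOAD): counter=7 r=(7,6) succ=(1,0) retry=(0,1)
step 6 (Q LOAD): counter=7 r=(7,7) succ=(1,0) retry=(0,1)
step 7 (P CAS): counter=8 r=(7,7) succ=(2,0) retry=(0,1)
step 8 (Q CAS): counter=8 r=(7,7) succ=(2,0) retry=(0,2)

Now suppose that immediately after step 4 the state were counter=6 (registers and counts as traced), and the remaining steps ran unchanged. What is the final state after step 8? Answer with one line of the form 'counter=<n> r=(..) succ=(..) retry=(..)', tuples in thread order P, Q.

state after step 4 := counter=6 r=(6,6) succ=(1,0) retry=(0,1)
step 5 (P LOAD): counter=6 r=(6,6) succ=(1,0) retry=(0,1)
step 6 (Q LOAD): counter=6 r=(6,6) succ=(1,0) retry=(0,1)
step 7 (P CAS): counter=7 r=(6,6) succ=(2,0) retry=(0,1)
step 8 (Q CAS): counter=7 r=(6,6) succ=(2,0) retry=(0,2)

counter=7 r=(6,6) succ=(2,0) retry=(0,2)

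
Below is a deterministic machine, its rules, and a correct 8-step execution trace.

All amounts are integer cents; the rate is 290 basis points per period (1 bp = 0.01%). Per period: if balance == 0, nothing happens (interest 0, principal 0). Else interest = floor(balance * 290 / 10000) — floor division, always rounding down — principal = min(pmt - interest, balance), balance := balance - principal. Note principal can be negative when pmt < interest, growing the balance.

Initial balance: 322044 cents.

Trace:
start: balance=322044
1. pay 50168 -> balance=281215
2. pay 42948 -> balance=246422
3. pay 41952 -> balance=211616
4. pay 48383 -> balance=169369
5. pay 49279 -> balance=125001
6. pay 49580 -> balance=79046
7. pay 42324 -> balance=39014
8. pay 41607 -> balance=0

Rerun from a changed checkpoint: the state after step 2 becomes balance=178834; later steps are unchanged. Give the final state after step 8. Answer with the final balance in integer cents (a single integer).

0

state after step 2 := balance=178834
3. pay 41952 -> balance=142068
4. pay 48383 -> balance=97804
5. pay 49279 -> balance=51361
6. pay 49580 -> balance=3270
7. pay 42324 -> balance=0
8. pay 41607 -> balance=0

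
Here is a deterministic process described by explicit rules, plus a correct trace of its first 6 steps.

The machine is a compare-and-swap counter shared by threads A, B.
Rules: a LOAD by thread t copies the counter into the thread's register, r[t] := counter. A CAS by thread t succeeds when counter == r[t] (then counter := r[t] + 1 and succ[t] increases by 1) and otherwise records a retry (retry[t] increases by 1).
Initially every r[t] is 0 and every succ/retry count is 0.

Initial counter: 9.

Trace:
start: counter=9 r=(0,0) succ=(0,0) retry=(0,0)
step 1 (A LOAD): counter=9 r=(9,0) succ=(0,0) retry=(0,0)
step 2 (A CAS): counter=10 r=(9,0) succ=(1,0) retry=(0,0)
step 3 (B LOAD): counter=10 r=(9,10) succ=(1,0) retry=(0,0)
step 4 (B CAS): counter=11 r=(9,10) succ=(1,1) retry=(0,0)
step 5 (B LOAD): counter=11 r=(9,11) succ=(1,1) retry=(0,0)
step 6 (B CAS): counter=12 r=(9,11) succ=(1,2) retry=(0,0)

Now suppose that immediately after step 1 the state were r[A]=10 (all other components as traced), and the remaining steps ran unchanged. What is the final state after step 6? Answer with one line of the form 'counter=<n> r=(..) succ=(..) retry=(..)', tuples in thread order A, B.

counter=11 r=(10,10) succ=(0,2) retry=(1,0)

state after step 1 := counter=9 r=(10,0) succ=(0,0) retry=(0,0)
step 2 (A CAS): counter=9 r=(10,0) succ=(0,0) retry=(1,0)
step 3 (B LOAD): counter=9 r=(10,9) succ=(0,0) retry=(1,0)
step 4 (B CAS): counter=10 r=(10,9) succ=(0,1) retry=(1,0)
step 5 (B LOAD): counter=10 r=(10,10) succ=(0,1) retry=(1,0)
step 6 (B CAS): counter=11 r=(10,10) succ=(0,2) retry=(1,0)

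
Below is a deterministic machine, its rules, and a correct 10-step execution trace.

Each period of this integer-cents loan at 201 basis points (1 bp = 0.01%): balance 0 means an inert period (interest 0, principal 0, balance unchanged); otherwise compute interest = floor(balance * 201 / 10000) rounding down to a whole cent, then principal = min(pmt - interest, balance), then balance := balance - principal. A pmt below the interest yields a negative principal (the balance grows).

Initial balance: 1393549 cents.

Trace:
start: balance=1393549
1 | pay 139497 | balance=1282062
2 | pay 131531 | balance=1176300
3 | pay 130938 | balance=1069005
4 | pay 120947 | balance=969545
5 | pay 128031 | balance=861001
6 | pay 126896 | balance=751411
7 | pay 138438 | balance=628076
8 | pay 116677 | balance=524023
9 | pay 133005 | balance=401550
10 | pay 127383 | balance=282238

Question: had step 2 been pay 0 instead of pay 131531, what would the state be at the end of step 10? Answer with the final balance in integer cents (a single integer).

436467

(re-executing from step 2 with the substitution; state before step 2: balance=1282062)
2 | pay 0 | balance=1307831
3 | pay 130938 | balance=1203180
4 | pay 120947 | balance=1106416
5 | pay 128031 | balance=1000623
6 | pay 126896 | balance=893839
7 | pay 138438 | balance=773367
8 | pay 116677 | balance=672234
9 | pay 133005 | balance=552740
10 | pay 127383 | balance=436467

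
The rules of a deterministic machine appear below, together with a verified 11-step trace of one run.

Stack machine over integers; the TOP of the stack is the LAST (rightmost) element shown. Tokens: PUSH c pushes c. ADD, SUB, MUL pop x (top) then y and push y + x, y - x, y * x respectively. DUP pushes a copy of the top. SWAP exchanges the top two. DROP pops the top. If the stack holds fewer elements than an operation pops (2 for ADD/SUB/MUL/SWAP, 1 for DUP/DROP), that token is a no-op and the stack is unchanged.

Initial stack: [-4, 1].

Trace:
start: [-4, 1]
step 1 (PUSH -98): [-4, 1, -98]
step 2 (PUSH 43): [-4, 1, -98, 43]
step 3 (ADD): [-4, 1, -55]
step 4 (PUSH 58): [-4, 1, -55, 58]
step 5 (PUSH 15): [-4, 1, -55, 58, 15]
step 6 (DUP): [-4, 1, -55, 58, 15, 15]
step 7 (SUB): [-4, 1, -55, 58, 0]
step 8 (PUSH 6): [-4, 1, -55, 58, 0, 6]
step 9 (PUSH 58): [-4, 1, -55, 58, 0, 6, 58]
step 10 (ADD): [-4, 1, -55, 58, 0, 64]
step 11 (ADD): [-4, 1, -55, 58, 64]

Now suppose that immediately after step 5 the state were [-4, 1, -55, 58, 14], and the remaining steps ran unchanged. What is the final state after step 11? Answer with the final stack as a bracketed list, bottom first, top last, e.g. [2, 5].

state after step 5 := [-4, 1, -55, 58, 14]
step 6 (DUP): [-4, 1, -55, 58, 14, 14]
step 7 (SUB): [-4, 1, -55, 58, 0]
step 8 (PUSH 6): [-4, 1, -55, 58, 0, 6]
step 9 (PUSH 58): [-4, 1, -55, 58, 0, 6, 58]
step 10 (ADD): [-4, 1, -55, 58, 0, 64]
step 11 (ADD): [-4, 1, -55, 58, 64]

[-4, 1, -55, 58, 64]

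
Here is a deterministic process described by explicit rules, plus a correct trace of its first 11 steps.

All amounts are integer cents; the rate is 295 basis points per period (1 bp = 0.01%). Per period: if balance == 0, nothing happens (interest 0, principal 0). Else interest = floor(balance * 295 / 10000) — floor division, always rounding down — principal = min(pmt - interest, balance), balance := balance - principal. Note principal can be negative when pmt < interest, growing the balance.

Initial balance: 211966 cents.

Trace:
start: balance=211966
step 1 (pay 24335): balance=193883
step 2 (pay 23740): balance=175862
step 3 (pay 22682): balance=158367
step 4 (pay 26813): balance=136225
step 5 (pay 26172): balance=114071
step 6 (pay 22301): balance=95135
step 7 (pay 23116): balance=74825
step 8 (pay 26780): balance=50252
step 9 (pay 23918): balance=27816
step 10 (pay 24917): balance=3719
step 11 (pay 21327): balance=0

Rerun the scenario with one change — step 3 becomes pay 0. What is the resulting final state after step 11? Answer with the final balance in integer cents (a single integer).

(re-executing from step 3 with the substitution; state before step 3: balance=175862)
step 3 (pay 0): balance=181049
step 4 (pay 26813): balance=159576
step 5 (pay 26172): balance=138111
step 6 (pay 22301): balance=119884
step 7 (pay 23116): balance=100304
step 8 (pay 26780): balance=76482
step 9 (pay 23918): balance=54820
step 10 (pay 24917): balance=31520
step 11 (pay 21327): balance=11122

11122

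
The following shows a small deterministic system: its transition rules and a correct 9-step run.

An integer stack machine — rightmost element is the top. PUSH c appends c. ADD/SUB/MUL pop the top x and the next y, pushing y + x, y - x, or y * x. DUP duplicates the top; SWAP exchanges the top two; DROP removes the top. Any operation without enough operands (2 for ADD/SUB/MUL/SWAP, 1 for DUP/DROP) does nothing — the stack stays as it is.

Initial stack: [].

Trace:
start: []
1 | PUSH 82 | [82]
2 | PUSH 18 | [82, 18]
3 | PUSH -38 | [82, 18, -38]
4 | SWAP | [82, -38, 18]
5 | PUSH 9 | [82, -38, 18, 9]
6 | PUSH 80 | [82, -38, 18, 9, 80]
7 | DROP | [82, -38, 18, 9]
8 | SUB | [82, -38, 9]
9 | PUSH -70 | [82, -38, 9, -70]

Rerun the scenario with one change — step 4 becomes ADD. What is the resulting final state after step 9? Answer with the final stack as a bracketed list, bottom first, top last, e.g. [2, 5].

[82, -29, -70]

(re-executing from step 4 with the substitution; state before step 4: [82, 18, -38])
4 | ADD | [82, -20]
5 | PUSH 9 | [82, -20, 9]
6 | PUSH 80 | [82, -20, 9, 80]
7 | DROP | [82, -20, 9]
8 | SUB | [82, -29]
9 | PUSH -70 | [82, -29, -70]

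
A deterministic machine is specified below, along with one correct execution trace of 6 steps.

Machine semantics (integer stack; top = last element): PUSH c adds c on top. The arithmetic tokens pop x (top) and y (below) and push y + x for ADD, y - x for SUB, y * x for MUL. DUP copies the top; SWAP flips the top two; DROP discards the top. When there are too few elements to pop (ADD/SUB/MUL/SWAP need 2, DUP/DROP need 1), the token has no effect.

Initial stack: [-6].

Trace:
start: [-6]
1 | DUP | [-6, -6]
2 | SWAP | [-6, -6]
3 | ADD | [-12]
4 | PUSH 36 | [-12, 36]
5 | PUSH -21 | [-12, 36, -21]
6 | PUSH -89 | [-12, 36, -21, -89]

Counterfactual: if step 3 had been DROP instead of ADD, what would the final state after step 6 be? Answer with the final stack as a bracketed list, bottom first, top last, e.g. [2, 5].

(re-executing from step 3 with the substitution; state before step 3: [-6, -6])
3 | DROP | [-6]
4 | PUSH 36 | [-6, 36]
5 | PUSH -21 | [-6, 36, -21]
6 | PUSH -89 | [-6, 36, -21, -89]

[-6, 36, -21, -89]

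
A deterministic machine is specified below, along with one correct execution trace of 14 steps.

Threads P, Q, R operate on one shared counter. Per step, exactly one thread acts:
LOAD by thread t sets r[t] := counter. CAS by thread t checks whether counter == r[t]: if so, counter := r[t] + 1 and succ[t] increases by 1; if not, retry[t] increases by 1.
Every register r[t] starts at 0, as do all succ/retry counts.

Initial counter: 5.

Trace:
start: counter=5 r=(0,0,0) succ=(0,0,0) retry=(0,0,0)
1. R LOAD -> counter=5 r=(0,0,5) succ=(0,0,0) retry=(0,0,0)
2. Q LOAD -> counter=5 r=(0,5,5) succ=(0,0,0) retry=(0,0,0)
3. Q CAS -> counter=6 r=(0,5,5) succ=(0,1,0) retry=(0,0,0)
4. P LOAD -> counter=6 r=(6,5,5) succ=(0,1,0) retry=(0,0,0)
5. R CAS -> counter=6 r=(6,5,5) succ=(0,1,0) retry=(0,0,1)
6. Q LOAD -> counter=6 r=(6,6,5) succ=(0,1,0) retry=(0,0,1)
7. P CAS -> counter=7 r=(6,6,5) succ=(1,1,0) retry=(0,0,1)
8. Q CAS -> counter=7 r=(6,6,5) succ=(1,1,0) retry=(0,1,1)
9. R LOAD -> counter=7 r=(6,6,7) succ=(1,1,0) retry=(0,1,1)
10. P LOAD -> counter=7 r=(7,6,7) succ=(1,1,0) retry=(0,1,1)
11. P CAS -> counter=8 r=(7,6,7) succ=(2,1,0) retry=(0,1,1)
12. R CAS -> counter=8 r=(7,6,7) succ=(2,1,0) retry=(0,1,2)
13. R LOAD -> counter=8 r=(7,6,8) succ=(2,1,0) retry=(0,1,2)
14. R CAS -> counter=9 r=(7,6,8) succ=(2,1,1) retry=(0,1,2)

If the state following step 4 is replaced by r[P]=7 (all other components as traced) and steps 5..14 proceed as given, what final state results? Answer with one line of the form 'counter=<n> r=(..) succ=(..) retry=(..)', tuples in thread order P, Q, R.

counter=9 r=(7,6,8) succ=(1,2,1) retry=(1,0,2)

state after step 4 := counter=6 r=(7,5,5) succ=(0,1,0) retry=(0,0,0)
5. R CAS -> counter=6 r=(7,5,5) succ=(0,1,0) retry=(0,0,1)
6. Q LOAD -> counter=6 r=(7,6,5) succ=(0,1,0) retry=(0,0,1)
7. P CAS -> counter=6 r=(7,6,5) succ=(0,1,0) retry=(1,0,1)
8. Q CAS -> counter=7 r=(7,6,5) succ=(0,2,0) retry=(1,0,1)
9. R LOAD -> counter=7 r=(7,6,7) succ=(0,2,0) retry=(1,0,1)
10. P LOAD -> counter=7 r=(7,6,7) succ=(0,2,0) retry=(1,0,1)
11. P CAS -> counter=8 r=(7,6,7) succ=(1,2,0) retry=(1,0,1)
12. R CAS -> counter=8 r=(7,6,7) succ=(1,2,0) retry=(1,0,2)
13. R LOAD -> counter=8 r=(7,6,8) succ=(1,2,0) retry=(1,0,2)
14. R CAS -> counter=9 r=(7,6,8) succ=(1,2,1) retry=(1,0,2)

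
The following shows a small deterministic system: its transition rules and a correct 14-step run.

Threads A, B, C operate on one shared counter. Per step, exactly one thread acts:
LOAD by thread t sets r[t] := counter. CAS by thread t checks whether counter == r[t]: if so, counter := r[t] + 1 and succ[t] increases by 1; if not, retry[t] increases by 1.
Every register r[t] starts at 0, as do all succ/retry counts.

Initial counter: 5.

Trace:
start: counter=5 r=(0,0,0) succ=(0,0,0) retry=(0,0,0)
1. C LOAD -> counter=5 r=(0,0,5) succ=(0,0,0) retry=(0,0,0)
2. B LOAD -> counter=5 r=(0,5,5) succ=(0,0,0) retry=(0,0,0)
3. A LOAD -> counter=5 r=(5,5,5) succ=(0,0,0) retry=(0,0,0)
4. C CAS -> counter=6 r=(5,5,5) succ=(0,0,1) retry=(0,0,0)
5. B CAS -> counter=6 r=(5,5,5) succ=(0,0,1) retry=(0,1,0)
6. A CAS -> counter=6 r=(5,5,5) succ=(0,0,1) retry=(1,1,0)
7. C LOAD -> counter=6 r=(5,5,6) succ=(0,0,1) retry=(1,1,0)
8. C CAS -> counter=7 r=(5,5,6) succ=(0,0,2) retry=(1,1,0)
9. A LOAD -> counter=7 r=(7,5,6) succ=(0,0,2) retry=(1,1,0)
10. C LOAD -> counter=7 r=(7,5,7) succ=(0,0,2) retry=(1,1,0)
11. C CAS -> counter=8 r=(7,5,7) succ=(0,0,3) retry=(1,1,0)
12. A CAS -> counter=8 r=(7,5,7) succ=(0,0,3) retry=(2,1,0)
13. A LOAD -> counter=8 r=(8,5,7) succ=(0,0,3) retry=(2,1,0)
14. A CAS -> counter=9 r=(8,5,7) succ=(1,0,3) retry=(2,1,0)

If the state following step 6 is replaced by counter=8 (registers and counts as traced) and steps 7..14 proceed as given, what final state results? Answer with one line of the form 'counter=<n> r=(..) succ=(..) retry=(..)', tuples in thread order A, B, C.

state after step 6 := counter=8 r=(5,5,5) succ=(0,0,1) retry=(1,1,0)
7. C LOAD -> counter=8 r=(5,5,8) succ=(0,0,1) retry=(1,1,0)
8. C CAS -> counter=9 r=(5,5,8) succ=(0,0,2) retry=(1,1,0)
9. A LOAD -> counter=9 r=(9,5,8) succ=(0,0,2) retry=(1,1,0)
10. C LOAD -> counter=9 r=(9,5,9) succ=(0,0,2) retry=(1,1,0)
11. C CAS -> counter=10 r=(9,5,9) succ=(0,0,3) retry=(1,1,0)
12. A CAS -> counter=10 r=(9,5,9) succ=(0,0,3) retry=(2,1,0)
13. A LOAD -> counter=10 r=(10,5,9) succ=(0,0,3) retry=(2,1,0)
14. A CAS -> counter=11 r=(10,5,9) succ=(1,0,3) retry=(2,1,0)

counter=11 r=(10,5,9) succ=(1,0,3) retry=(2,1,0)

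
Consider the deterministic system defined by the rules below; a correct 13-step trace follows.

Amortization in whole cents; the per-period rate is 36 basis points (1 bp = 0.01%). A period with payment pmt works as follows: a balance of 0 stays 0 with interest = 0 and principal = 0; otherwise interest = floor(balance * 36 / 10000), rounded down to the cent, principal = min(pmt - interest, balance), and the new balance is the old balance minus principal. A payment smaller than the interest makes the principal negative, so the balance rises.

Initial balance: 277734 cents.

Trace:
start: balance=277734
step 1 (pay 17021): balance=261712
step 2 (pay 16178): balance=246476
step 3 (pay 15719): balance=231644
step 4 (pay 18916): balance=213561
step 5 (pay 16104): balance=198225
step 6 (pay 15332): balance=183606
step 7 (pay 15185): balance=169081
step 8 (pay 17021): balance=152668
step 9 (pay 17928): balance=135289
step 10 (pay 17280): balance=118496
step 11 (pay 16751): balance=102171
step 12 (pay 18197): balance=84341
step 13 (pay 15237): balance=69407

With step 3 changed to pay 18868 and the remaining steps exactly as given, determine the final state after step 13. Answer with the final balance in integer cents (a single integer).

(re-executing from step 3 with the substitution; state before step 3: balance=246476)
step 3 (pay 18868): balance=228495
step 4 (pay 18916): balance=210401
step 5 (pay 16104): balance=195054
step 6 (pay 15332): balance=180424
step 7 (pay 15185): balance=165888
step 8 (pay 17021): balance=149464
step 9 (pay 17928): balance=132074
step 10 (pay 17280): balance=115269
step 11 (pay 16751): balance=98932
step 12 (pay 18197): balance=81091
step 13 (pay 15237): balance=66145

66145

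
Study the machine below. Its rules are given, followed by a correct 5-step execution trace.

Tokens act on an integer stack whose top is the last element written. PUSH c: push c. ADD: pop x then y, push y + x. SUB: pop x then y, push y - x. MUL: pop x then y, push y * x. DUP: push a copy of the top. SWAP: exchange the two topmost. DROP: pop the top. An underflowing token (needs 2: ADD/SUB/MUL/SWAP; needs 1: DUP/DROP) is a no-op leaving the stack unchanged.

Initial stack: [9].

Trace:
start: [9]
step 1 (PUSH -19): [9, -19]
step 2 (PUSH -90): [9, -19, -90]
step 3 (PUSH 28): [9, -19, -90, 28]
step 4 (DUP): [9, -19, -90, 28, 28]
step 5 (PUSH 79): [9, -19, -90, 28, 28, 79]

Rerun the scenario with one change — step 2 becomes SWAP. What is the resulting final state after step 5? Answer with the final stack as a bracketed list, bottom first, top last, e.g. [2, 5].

[-19, 9, 28, 28, 79]

(re-executing from step 2 with the substitution; state before step 2: [9, -19])
step 2 (SWAP): [-19, 9]
step 3 (PUSH 28): [-19, 9, 28]
step 4 (DUP): [-19, 9, 28, 28]
step 5 (PUSH 79): [-19, 9, 28, 28, 79]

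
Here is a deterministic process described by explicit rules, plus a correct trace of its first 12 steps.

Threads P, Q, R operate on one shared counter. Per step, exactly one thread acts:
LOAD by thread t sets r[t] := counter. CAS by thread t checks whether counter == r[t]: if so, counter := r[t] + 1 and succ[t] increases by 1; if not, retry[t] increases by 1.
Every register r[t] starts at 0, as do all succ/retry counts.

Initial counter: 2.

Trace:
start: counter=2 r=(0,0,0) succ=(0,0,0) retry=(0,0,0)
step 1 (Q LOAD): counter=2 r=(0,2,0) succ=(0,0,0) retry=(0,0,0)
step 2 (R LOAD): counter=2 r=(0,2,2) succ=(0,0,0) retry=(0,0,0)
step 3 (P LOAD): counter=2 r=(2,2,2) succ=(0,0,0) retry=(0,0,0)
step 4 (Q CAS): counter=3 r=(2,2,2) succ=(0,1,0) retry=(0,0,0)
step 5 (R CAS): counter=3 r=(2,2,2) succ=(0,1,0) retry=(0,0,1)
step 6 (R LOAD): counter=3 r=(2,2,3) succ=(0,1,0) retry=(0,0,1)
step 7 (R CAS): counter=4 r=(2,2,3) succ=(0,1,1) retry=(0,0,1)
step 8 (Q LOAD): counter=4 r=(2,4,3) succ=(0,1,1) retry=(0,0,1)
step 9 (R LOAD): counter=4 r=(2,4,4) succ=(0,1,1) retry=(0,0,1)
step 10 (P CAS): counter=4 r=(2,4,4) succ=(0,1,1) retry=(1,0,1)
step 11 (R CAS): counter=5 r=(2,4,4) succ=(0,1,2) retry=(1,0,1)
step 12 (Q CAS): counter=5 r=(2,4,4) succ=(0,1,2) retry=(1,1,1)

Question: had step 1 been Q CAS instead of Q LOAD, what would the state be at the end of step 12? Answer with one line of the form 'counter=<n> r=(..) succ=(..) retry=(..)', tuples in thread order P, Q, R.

(re-executing from step 1 with the substitution; state before step 1: counter=2 r=(0,0,0) succ=(0,0,0) retry=(0,0,0))
step 1 (Q CAS): counter=2 r=(0,0,0) succ=(0,0,0) retry=(0,1,0)
step 2 (R LOAD): counter=2 r=(0,0,2) succ=(0,0,0) retry=(0,1,0)
step 3 (P LOAD): counter=2 r=(2,0,2) succ=(0,0,0) retry=(0,1,0)
step 4 (Q CAS): counter=2 r=(2,0,2) succ=(0,0,0) retry=(0,2,0)
step 5 (R CAS): counter=3 r=(2,0,2) succ=(0,0,1) retry=(0,2,0)
step 6 (R LOAD): counter=3 r=(2,0,3) succ=(0,0,1) retry=(0,2,0)
step 7 (R CAS): counter=4 r=(2,0,3) succ=(0,0,2) retry=(0,2,0)
step 8 (Q LOAD): counter=4 r=(2,4,3) succ=(0,0,2) retry=(0,2,0)
step 9 (R LOAD): counter=4 r=(2,4,4) succ=(0,0,2) retry=(0,2,0)
step 10 (P CAS): counter=4 r=(2,4,4) succ=(0,0,2) retry=(1,2,0)
step 11 (R CAS): counter=5 r=(2,4,4) succ=(0,0,3) retry=(1,2,0)
step 12 (Q CAS): counter=5 r=(2,4,4) succ=(0,0,3) retry=(1,3,0)

counter=5 r=(2,4,4) succ=(0,0,3) retry=(1,3,0)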